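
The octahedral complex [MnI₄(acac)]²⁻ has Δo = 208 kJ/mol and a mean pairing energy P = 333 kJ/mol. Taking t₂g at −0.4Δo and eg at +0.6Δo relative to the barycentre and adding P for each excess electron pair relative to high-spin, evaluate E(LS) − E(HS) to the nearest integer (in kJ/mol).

Ligand charges: 4×(-1) from I⁻ and 1×(-1) from acac⁻ sum to -5; with overall charge -2, Mn is +3.
Mn³⁺: group 7, so d-count = 7 − 3 = 4.
In the high-spin limit (t₂g³ eg¹) the orbital term is -0.6Δo = -125 kJ/mol, with no excess pairing.
Low-spin: t₂g⁴ eg⁰, orbital CFSE = -1.6Δo = -333 kJ/mol; plus 1 excess pair × P = +333 kJ/mol; total 0 kJ/mol.
The difference is 0 − (-125) = 125 kJ/mol, so high-spin lies lower.

125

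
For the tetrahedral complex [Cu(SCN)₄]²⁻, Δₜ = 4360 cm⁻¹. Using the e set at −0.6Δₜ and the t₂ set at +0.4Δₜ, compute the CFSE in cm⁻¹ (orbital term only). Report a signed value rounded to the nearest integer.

-1744

Each SCN⁻ contributes -1; 4 × (-1) = -4. With overall charge -2, Cu is in the +2 oxidation state.
Cu sits in group 11; removing 2 electrons leaves Cu²⁺ with 11 − 2 = 9 d electrons.
Tetrahedral fields are weak (Δₜ ≈ 4/9 Δₒ), so electrons fill high-spin.
Configuration: e⁴ t₂⁵.
The orbital stabilization is -0.4Δₜ = -0.4 × 4360 = -1744 cm⁻¹.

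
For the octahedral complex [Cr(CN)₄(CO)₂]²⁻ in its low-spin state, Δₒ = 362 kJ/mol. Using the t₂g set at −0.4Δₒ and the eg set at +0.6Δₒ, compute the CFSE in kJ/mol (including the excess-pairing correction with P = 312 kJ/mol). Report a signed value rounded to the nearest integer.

Ligand charges: 4×(-1) from CN⁻ and 2×(+0) from CO sum to -4; with overall charge -2, Cr is +2.
Cr is in group 6, so Cr²⁺ is d⁴ (6 − 2 = 4).
The d⁴ electrons fill as t₂g⁴ eg⁰.
Orbital CFSE = 4(-0.4) + 0(0.6) = -1.6Δₒ = -1.6 × 362 = -579 kJ/mol.
Relative to high-spin t₂g³ eg¹ (0 paired), the low-spin configuration has 1 additional pair, contributing +1 × 312 = +312 kJ/mol.
Combining: -579 + 312 = -267 kJ/mol.

-267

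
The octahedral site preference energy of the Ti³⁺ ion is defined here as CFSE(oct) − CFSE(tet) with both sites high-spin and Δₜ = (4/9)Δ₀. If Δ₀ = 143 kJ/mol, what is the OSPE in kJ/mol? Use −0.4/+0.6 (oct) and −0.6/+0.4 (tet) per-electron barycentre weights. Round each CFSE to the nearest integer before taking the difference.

-19

Group 4 minus oxidation state +3 gives a d¹ configuration for Ti³⁺.
In an octahedral site d¹ (HS) is t₂g¹ eg⁰, giving CFSE(oct) = -0.4Δ₀ = -57 kJ/mol.
In a tetrahedral site the filling is e¹ t₂⁰: CFSE(tet) = -0.6Δₜ = -0.6 × (4/9)(143) = -38 kJ/mol.
OSPE = -57 − (-38) = -19 kJ/mol.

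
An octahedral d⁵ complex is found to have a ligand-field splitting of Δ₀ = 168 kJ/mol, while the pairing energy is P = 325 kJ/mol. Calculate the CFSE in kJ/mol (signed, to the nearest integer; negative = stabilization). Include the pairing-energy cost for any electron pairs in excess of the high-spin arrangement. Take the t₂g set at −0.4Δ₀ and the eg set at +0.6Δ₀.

Since Δ₀ = 168 kJ/mol < P = 325 kJ/mol, the complex adopts the high-spin configuration.
That gives t₂g³ eg².
Orbital CFSE = 0.0Δ₀ = 0.0 × 168 = 0 kJ/mol.
High-spin has no excess pairs, so no pairing correction applies.

0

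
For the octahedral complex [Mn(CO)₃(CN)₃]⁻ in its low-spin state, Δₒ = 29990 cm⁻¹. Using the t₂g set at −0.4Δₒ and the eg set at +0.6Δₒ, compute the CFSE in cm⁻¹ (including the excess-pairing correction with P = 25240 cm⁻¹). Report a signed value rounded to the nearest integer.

-9500

Ligand charges: 3×(+0) from CO and 3×(-1) from CN⁻ sum to -3; with overall charge -1, Mn is +2.
Mn sits in group 7; removing 2 electrons leaves Mn²⁺ with 7 − 2 = 5 d electrons.
The d⁵ electrons fill as t₂g⁵ eg⁰.
CFSE(orbital) = 5×(-0.4Δₒ) + 0×(0.6Δₒ) = -2.0Δₒ; with Δₒ = 29990 cm⁻¹ that is -59980 cm⁻¹.
Relative to high-spin t₂g³ eg² (0 paired), the low-spin configuration has 2 additional pairs, contributing +2 × 25240 = +50480 cm⁻¹.
Net CFSE = -59980 + 50480 = -9500 cm⁻¹.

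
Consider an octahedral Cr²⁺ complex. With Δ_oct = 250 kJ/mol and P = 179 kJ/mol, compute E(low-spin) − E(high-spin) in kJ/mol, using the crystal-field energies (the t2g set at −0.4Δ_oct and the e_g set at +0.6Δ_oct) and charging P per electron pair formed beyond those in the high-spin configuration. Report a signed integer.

Cr is in group 6, so Cr²⁺ is d⁴ (6 − 2 = 4).
In the high-spin limit (t2g^3 e_g^1) the orbital term is -0.6Δ_oct = -150 kJ/mol, with no excess pairing.
Low-spin: t2g^4 e_g^0, orbital CFSE = -1.6Δ_oct = -400 kJ/mol; plus 1 excess pair × P = +179 kJ/mol; total -221 kJ/mol.
Thus E(LS) − E(HS) = -71 kJ/mol.

-71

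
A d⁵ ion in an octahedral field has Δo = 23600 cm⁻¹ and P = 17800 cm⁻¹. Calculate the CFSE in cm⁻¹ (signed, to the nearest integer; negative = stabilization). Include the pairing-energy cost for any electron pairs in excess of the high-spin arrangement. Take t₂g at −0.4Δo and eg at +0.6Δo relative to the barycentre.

Here Δo > P (23600 > 17800), so the low-spin state is favoured.
That gives t₂g⁵ eg⁰.
Orbital CFSE = -2.0Δo = -2.0 × 23600 = -47200 cm⁻¹.
Excess pairs vs high-spin: 2 − 0 = 2; pairing cost = +35600 cm⁻¹.
Net CFSE = -47200 + 35600 = -11600 cm⁻¹.

-11600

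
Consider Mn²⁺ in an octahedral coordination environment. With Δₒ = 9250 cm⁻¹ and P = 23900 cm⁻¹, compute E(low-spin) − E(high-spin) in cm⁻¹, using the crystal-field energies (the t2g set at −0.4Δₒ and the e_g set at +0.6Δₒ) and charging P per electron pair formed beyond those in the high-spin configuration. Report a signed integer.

Group 7 minus oxidation state +2 gives a d⁵ configuration for Mn²⁺.
High-spin d⁵ fills as t2g^3 e_g^2 with CFSE 3(−0.4) + 2(+0.6) = 0.0Δₒ = 0 cm⁻¹.
For low-spin the configuration is t2g^5 e_g^0: orbital energy -2.0 × 9250 = -18500 cm⁻¹, and 2 additional pairs relative to high-spin add 47800 cm⁻¹, giving 29300 cm⁻¹.
Thus E(LS) − E(HS) = 29300 cm⁻¹.

29300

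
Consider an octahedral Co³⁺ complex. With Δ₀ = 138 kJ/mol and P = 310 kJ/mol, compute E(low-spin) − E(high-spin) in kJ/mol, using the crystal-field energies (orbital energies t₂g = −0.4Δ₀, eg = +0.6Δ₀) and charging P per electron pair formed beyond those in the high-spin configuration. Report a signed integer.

Group 9 minus oxidation state +3 gives a d⁶ configuration for Co³⁺.
High-spin d⁶ fills as t₂g⁴ eg² with CFSE 4(−0.4) + 2(+0.6) = -0.4Δ₀ = -55 kJ/mol.
Low-spin t₂g⁶ eg⁰ gives -2.4Δ₀ = -331 kJ/mol, but forming 2 extra pairs costs 2P = 620 kJ/mol, so E(LS) = -331 + 620 = 289 kJ/mol.
The difference is 289 − (-55) = 344 kJ/mol, so high-spin lies lower.

344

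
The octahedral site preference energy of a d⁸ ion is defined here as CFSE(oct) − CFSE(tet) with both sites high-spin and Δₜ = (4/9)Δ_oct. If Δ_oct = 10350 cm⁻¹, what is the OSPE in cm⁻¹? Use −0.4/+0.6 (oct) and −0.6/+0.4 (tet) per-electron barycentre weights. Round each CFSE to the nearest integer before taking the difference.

In an octahedral site d⁸ (HS) is t₂g⁶ eg², giving CFSE(oct) = -1.2Δ_oct = -12420 cm⁻¹.
In a tetrahedral site the filling is e⁴ t₂⁴: CFSE(tet) = -0.8Δₜ = -0.8 × (4/9)(10350) = -3680 cm⁻¹.
OSPE = -12420 − (-3680) = -8740 cm⁻¹.

-8740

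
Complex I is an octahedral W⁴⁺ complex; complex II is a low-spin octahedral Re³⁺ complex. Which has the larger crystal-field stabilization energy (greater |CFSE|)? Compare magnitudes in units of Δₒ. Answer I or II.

II

I: W is in group 6, so W⁴⁺ is d² (6 − 4 = 2); t2g^2 e_g^0, CFSE = -0.8Δₒ.
II: Re is in group 7, so Re³⁺ is d⁴ (7 − 3 = 4); t₂g⁴ eg⁰, CFSE = -1.6Δₒ.
So II has the larger |CFSE|.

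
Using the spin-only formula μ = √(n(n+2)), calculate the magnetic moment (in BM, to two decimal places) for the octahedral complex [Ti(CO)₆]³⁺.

1.73 BM

CO is neutral, so the +3 overall charge sits on Ti: oxidation state +3.
Group 4 minus oxidation state +3 gives a d¹ configuration for Ti³⁺.
Configuration: t2g^1 e_g^0 → 1 unpaired electron.
μ(spin-only) = √[1(1+2)] = √3 ≈ 1.73 BM.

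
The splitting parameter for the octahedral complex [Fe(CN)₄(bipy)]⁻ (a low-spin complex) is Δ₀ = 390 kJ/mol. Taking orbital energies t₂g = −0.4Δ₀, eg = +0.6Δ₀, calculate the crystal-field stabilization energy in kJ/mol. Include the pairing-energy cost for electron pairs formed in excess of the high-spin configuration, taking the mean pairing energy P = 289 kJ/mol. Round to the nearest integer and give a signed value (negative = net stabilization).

-202

Ligand charges: 4×(-1) from CN⁻ and 1×(+0) from bipy sum to -4; with overall charge -1, Fe is +3.
Fe sits in group 8; removing 3 electrons leaves Fe³⁺ with 8 − 3 = 5 d electrons.
Electron filling gives t₂g⁵ eg⁰.
The orbital stabilization is -2.0Δ₀ = -2.0 × 390 = -780 kJ/mol.
Pairing penalty: 2 pairs vs 0 in the high-spin reference → 2 extra × P = 578 kJ/mol.
Overall CFSE = -780 + 578 = -202 kJ/mol.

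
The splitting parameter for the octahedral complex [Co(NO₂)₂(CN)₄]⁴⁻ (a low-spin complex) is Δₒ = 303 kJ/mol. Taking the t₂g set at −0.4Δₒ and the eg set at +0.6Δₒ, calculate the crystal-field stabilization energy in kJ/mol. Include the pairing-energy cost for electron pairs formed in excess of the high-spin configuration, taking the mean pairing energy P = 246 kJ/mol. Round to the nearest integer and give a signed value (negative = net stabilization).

-299

Ligand charges: 2×(-1) from NO₂⁻ and 4×(-1) from CN⁻ sum to -6; with overall charge -4, Co is +2.
Co sits in group 9; removing 2 electrons leaves Co²⁺ with 9 − 2 = 7 d electrons.
The d⁷ electrons fill as t₂g⁶ eg¹.
CFSE(orbital) = 6×(-0.4Δₒ) + 1×(0.6Δₒ) = -1.8Δₒ; with Δₒ = 303 kJ/mol that is -545 kJ/mol.
Pairing penalty: 3 pairs vs 2 in the high-spin reference → 1 extra × P = 246 kJ/mol.
Overall CFSE = -545 + 246 = -299 kJ/mol.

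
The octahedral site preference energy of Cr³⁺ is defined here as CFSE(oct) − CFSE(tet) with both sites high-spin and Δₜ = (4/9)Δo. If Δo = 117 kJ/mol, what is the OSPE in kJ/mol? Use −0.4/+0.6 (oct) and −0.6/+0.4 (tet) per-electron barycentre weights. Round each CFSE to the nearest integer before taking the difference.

Cr³⁺: group 6, so d-count = 6 − 3 = 3.
Octahedral (high-spin): t2g^3 e_g^0, CFSE = 3(−0.4) + 0(+0.6) = -1.2Δo = -1.2 × 117 = -140 kJ/mol.
Tetrahedral: e^2 t2^1, CFSE = 2(−0.6) + 1(+0.4) = -0.8Δₜ = -0.8 × (4/9) × 117 = -42 kJ/mol.
OSPE = CFSE(oct) − CFSE(tet) = -140 − (-42) = -98 kJ/mol.

-98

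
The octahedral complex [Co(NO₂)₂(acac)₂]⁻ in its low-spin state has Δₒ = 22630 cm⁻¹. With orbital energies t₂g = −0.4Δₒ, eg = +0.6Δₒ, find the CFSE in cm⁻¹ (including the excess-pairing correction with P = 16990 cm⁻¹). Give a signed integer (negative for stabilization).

Ligand charges: 2×(-1) from NO₂⁻ and 2×(-1) from acac⁻ sum to -4; with overall charge -1, Co is +3.
Co is in group 9, so Co³⁺ is d⁶ (9 − 3 = 6).
Electron filling gives t₂g⁶ eg⁰.
Orbital CFSE = 6(-0.4) + 0(0.6) = -2.4Δₒ = -2.4 × 22630 = -54312 cm⁻¹.
High-spin d⁶ would be t₂g⁴ eg² with 1 pair; low-spin has 3, so 2 excess pairs cost +2P = +33980 cm⁻¹.
Overall CFSE = -54312 + 33980 = -20332 cm⁻¹.

-20332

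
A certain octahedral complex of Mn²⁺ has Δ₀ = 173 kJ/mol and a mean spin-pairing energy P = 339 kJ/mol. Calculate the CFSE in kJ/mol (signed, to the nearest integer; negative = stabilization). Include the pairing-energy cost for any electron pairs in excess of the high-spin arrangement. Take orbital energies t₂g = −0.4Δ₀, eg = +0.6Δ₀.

0

Mn²⁺: group 7, so d-count = 7 − 2 = 5.
Here Δ₀ < P (173 < 339), so the high-spin state is favoured.
Configuration: t₂g³ eg².
Orbital CFSE = 0.0Δ₀ = 0.0 × 173 = 0 kJ/mol.
High-spin has no excess pairs, so no pairing correction applies.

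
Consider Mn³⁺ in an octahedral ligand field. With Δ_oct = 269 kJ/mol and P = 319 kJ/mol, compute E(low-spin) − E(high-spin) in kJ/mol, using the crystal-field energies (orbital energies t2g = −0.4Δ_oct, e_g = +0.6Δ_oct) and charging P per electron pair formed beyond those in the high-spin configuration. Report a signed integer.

Mn³⁺: group 7, so d-count = 7 − 3 = 4.
High-spin d⁴ fills as t2g^3 e_g^1 with CFSE 3(−0.4) + 1(+0.6) = -0.6Δ_oct = -161 kJ/mol.
Low-spin t2g^4 e_g^0 gives -1.6Δ_oct = -430 kJ/mol, but forming 1 extra pair costs 1P = 319 kJ/mol, so E(LS) = -430 + 319 = -111 kJ/mol.
Thus E(LS) − E(HS) = 50 kJ/mol.

50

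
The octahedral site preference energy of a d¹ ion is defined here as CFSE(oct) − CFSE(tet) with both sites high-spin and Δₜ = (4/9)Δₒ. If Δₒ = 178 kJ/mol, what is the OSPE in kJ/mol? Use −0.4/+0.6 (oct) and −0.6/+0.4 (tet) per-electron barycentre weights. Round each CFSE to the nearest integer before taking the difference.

In an octahedral site d¹ (HS) is t₂g¹ eg⁰, giving CFSE(oct) = -0.4Δₒ = -71 kJ/mol.
Tetrahedral e¹ t₂⁰ gives -0.6Δₜ = -0.6 × (4/9) × 178 = -47 kJ/mol.
Subtracting, OSPE = -71 − (-47) = -24 kJ/mol.

-24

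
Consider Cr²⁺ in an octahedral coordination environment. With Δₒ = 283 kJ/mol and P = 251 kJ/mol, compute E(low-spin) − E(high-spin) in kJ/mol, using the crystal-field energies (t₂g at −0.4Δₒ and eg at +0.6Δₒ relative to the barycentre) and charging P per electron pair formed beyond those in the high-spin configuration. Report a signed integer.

-32

Group 6 minus oxidation state +2 gives a d⁴ configuration for Cr²⁺.
High-spin d⁴ fills as t₂g³ eg¹ with CFSE 3(−0.4) + 1(+0.6) = -0.6Δₒ = -170 kJ/mol.
For low-spin the configuration is t₂g⁴ eg⁰: orbital energy -1.6 × 283 = -453 kJ/mol, and 1 additional pair relative to high-spin adds 251 kJ/mol, giving -202 kJ/mol.
E(LS) − E(HS) = -202 − (-170) = -32 kJ/mol.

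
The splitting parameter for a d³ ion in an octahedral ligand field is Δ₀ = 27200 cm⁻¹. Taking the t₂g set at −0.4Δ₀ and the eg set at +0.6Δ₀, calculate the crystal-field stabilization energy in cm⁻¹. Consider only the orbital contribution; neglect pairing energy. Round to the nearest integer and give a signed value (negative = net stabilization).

-32640

Electron filling gives t₂g³ eg⁰.
CFSE(orbital) = 3×(-0.4Δ₀) + 0×(0.6Δ₀) = -1.2Δ₀; with Δ₀ = 27200 cm⁻¹ that is -32640 cm⁻¹.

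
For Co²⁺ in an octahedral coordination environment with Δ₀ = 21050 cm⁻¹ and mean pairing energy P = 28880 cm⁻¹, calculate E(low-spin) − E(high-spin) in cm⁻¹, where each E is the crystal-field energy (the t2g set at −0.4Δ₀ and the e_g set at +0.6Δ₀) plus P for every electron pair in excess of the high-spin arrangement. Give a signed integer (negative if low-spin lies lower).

7830

Group 9 minus oxidation state +2 gives a d⁷ configuration for Co²⁺.
High-spin d⁷ fills as t2g^5 e_g^2 with CFSE 5(−0.4) + 2(+0.6) = -0.8Δ₀ = -16840 cm⁻¹.
Low-spin: t2g^6 e_g^1, orbital CFSE = -1.8Δ₀ = -37890 cm⁻¹; plus 1 excess pair × P = +28880 cm⁻¹; total -9010 cm⁻¹.
The difference is -9010 − (-16840) = 7830 cm⁻¹, so high-spin lies lower.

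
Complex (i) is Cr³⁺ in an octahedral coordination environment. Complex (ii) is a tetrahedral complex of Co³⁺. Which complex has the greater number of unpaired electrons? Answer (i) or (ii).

(i): Cr is in group 6, so Cr³⁺ is d³ (6 − 3 = 3); For octahedral d³ the high- and low-spin configurations coincide; t₂g³ eg⁰ → 3 unpaired.
(ii): Group 9 minus oxidation state +3 gives a d⁶ configuration for Co³⁺; Tetrahedral fields are weak (Δₜ ≈ 4/9 Δₒ), so electrons fill high-spin; e³ t₂³ → 4 unpaired.
So (ii) has more unpaired electrons.

(ii)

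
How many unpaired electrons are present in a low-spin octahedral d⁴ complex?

Configuration: t2g^4 e_g^0, giving 2 unpaired electrons.

2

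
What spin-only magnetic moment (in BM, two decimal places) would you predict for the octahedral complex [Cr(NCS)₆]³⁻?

Each NCS⁻ contributes -1; 6 × (-1) = -6. With overall charge -3, Cr is in the +3 oxidation state.
Cr³⁺: group 6, so d-count = 6 − 3 = 3.
For octahedral d³ the high- and low-spin configurations coincide.
Configuration: t2g^3 e_g^0 → 3 unpaired electrons.
μ(spin-only) = √[3(3+2)] = √15 ≈ 3.87 BM.

3.87 BM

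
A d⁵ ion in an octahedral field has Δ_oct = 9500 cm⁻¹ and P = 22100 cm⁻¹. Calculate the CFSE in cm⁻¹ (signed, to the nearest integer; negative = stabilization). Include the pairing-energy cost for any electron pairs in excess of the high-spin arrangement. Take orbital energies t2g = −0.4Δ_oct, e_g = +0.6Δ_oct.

0

With Δ_oct < P the complex is high-spin.
Configuration: t2g^3 e_g^2.
Orbital CFSE = 0.0Δ_oct = 0.0 × 9500 = 0 cm⁻¹.
High-spin has no excess pairs, so no pairing correction applies.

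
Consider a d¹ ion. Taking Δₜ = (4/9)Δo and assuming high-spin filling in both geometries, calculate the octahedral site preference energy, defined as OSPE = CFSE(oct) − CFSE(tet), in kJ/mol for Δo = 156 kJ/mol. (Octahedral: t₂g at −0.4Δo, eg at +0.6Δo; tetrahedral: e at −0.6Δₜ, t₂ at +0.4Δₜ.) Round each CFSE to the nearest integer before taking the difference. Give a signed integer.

-20

Octahedral (high-spin): t₂g¹ eg⁰, CFSE = 1(−0.4) + 0(+0.6) = -0.4Δo = -0.4 × 156 = -62 kJ/mol.
In a tetrahedral site the filling is e¹ t₂⁰: CFSE(tet) = -0.6Δₜ = -0.6 × (4/9)(156) = -42 kJ/mol.
OSPE = -62 − (-42) = -20 kJ/mol.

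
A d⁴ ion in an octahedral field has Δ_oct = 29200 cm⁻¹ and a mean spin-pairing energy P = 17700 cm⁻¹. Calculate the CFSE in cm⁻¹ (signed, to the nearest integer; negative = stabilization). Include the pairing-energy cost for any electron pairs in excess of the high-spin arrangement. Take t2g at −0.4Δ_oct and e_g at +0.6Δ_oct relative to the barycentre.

Here Δ_oct > P (29200 > 17700), so the low-spin state is favoured.
Filling d⁴ accordingly: t2g^4 e_g^0.
Orbital CFSE = -1.6Δ_oct = -1.6 × 29200 = -46720 cm⁻¹.
Excess pairs vs high-spin: 1 − 0 = 1; pairing cost = +17700 cm⁻¹.
Net CFSE = -46720 + 17700 = -29020 cm⁻¹.

-29020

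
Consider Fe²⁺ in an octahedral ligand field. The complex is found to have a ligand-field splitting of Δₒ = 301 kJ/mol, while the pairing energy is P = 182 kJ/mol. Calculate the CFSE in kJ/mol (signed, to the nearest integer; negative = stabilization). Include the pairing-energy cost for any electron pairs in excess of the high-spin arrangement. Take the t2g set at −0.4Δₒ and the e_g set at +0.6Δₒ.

-358

Group 8 minus oxidation state +2 gives a d⁶ configuration for Fe²⁺.
With Δₒ > P the complex is low-spin.
That gives t2g^6 e_g^0.
Orbital CFSE = -2.4Δₒ = -2.4 × 301 = -722 kJ/mol.
Excess pairs vs high-spin: 3 − 1 = 2; pairing cost = +364 kJ/mol.
Net CFSE = -722 + 364 = -358 kJ/mol.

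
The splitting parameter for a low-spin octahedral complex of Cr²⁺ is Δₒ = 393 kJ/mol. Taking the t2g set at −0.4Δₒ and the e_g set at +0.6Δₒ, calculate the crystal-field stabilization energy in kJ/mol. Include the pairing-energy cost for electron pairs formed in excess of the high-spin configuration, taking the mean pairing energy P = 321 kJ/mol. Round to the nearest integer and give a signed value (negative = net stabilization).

-308

Group 6 minus oxidation state +2 gives a d⁴ configuration for Cr²⁺.
Electron filling gives t2g^4 e_g^0.
Orbital CFSE = 4(-0.4) + 0(0.6) = -1.6Δₒ = -1.6 × 393 = -629 kJ/mol.
High-spin d⁴ would be t2g^3 e_g^1 with 0 pairs; low-spin has 1, so 1 excess pair costs +1P = +321 kJ/mol.
Combining: -629 + 321 = -308 kJ/mol.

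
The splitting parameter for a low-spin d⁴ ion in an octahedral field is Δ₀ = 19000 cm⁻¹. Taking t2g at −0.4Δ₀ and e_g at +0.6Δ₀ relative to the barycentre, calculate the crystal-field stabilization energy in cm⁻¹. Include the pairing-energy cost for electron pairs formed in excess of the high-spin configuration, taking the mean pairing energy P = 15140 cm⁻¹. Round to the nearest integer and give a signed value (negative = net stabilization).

Configuration: t2g^4 e_g^0.
The orbital stabilization is -1.6Δ₀ = -1.6 × 19000 = -30400 cm⁻¹.
High-spin d⁴ would be t2g^3 e_g^1 with 0 pairs; low-spin has 1, so 1 excess pair costs +1P = +15140 cm⁻¹.
Overall CFSE = -30400 + 15140 = -15260 cm⁻¹.

-15260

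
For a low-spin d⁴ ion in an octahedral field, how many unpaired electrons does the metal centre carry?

Configuration: t2g^4 e_g^0, giving 2 unpaired electrons.

2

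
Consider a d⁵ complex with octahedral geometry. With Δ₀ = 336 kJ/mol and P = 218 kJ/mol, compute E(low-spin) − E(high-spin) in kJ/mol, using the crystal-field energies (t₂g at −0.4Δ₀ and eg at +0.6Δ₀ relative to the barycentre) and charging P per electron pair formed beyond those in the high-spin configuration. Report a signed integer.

-236

High-spin d⁵ fills as t₂g³ eg² with CFSE 3(−0.4) + 2(+0.6) = 0.0Δ₀ = 0 kJ/mol.
Low-spin t₂g⁵ eg⁰ gives -2.0Δ₀ = -672 kJ/mol, but forming 2 extra pairs costs 2P = 436 kJ/mol, so E(LS) = -672 + 436 = -236 kJ/mol.
The difference is -236 − (0) = -236 kJ/mol, so low-spin lies lower.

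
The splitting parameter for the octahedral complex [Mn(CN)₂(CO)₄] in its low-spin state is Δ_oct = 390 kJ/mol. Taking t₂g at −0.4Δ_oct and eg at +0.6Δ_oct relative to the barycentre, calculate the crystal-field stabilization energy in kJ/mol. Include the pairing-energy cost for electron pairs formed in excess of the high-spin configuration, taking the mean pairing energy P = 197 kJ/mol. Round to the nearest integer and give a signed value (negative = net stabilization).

Ligand charges: 2×(-1) from CN⁻ and 4×(+0) from CO sum to -2; with overall charge +0, Mn is +2.
Mn²⁺: group 7, so d-count = 7 − 2 = 5.
Electron filling gives t₂g⁵ eg⁰.
Orbital CFSE = 5(-0.4) + 0(0.6) = -2.0Δ_oct = -2.0 × 390 = -780 kJ/mol.
Relative to high-spin t₂g³ eg² (0 paired), the low-spin configuration has 2 additional pairs, contributing +2 × 197 = +394 kJ/mol.
Combining: -780 + 394 = -386 kJ/mol.

-386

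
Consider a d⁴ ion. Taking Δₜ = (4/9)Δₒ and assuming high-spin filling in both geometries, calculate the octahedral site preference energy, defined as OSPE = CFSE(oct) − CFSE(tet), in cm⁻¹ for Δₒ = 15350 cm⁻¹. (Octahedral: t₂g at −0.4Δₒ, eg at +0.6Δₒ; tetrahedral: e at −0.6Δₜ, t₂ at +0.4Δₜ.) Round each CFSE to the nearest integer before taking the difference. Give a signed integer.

In an octahedral site d⁴ (HS) is t₂g³ eg¹, giving CFSE(oct) = -0.6Δₒ = -9210 cm⁻¹.
Tetrahedral e² t₂² gives -0.4Δₜ = -0.4 × (4/9) × 15350 = -2729 cm⁻¹.
OSPE = CFSE(oct) − CFSE(tet) = -9210 − (-2729) = -6481 cm⁻¹.

-6481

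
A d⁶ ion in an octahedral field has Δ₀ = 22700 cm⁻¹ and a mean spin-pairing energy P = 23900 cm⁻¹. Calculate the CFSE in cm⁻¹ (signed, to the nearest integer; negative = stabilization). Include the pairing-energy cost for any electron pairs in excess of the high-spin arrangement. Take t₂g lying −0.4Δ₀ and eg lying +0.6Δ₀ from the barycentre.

Here Δ₀ < P (22700 < 23900), so the high-spin state is favoured.
Configuration: t₂g⁴ eg².
Orbital CFSE = -0.4Δ₀ = -0.4 × 22700 = -9080 cm⁻¹.
High-spin has no excess pairs, so no pairing correction applies.

-9080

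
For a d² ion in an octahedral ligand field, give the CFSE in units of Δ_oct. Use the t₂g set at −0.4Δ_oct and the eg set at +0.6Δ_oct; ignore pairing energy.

-0.8 Δ_oct

Configuration: t₂g² eg⁰.
CFSE = 2(-0.4Δ_oct) + 0(0.6Δ_oct) = -0.8Δ_oct + 0.0Δ_oct = -0.8Δ_oct.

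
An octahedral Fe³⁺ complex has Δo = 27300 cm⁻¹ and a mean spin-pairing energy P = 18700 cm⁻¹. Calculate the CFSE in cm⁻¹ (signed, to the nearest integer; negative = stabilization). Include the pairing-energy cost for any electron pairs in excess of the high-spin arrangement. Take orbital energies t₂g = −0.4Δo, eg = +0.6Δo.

-17200

Fe sits in group 8; removing 3 electrons leaves Fe³⁺ with 8 − 3 = 5 d electrons.
With Δo > P the complex is low-spin.
Configuration: t₂g⁵ eg⁰.
Orbital CFSE = -2.0Δo = -2.0 × 27300 = -54600 cm⁻¹.
Excess pairs vs high-spin: 2 − 0 = 2; pairing cost = +37400 cm⁻¹.
Net CFSE = -54600 + 37400 = -17200 cm⁻¹.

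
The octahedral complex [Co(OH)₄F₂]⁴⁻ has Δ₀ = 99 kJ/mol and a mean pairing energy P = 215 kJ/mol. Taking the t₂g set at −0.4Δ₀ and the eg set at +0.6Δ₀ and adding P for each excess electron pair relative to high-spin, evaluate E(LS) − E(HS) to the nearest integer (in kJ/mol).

116

Ligand charges: 4×(-1) from OH⁻ and 2×(-1) from F⁻ sum to -6; with overall charge -4, Co is +2.
Co²⁺: group 9, so d-count = 9 − 2 = 7.
High-spin: t₂g⁵ eg², CFSE = -0.8Δ₀ = -79 kJ/mol.
Low-spin: t₂g⁶ eg¹, orbital CFSE = -1.8Δ₀ = -178 kJ/mol; plus 1 excess pair × P = +215 kJ/mol; total 37 kJ/mol.
E(LS) − E(HS) = 37 − (-79) = 116 kJ/mol.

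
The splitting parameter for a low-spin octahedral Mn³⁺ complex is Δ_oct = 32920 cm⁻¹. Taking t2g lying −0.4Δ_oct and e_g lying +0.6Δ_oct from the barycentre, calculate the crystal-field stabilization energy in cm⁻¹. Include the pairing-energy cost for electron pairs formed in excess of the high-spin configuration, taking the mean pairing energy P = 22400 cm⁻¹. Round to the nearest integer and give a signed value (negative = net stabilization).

-30272

Mn³⁺: group 7, so d-count = 7 − 3 = 4.
Configuration: t2g^4 e_g^0.
The orbital stabilization is -1.6Δ_oct = -1.6 × 32920 = -52672 cm⁻¹.
High-spin d⁴ would be t2g^3 e_g^1 with 0 pairs; low-spin has 1, so 1 excess pair costs +1P = +22400 cm⁻¹.
Net CFSE = -52672 + 22400 = -30272 cm⁻¹.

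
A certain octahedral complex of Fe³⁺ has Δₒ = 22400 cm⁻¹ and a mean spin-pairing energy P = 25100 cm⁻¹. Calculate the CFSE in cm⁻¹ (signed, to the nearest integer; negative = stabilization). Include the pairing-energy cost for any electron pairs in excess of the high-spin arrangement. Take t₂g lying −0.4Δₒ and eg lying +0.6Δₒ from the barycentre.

Fe sits in group 8; removing 3 electrons leaves Fe³⁺ with 8 − 3 = 5 d electrons.
Since Δₒ = 22400 cm⁻¹ < P = 25100 cm⁻¹, the complex adopts the high-spin configuration.
Configuration: t₂g³ eg².
Orbital CFSE = 0.0Δₒ = 0.0 × 22400 = 0 cm⁻¹.
High-spin has no excess pairs, so no pairing correction applies.

0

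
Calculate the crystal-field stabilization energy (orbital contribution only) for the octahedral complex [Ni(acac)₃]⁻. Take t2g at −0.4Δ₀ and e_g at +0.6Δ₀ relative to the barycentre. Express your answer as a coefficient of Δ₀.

-1.2 Δ₀

Each acac⁻ contributes -1; 3 × (-1) = -3. With overall charge -1, Ni is in the +2 oxidation state.
Ni is in group 10, so Ni²⁺ is d⁸ (10 − 2 = 8).
For octahedral d⁸ the high- and low-spin configurations coincide.
Configuration: t2g^6 e_g^2.
CFSE = 6(-0.4Δ₀) + 2(0.6Δ₀) = -2.4Δ₀ + 1.2Δ₀ = -1.2Δ₀.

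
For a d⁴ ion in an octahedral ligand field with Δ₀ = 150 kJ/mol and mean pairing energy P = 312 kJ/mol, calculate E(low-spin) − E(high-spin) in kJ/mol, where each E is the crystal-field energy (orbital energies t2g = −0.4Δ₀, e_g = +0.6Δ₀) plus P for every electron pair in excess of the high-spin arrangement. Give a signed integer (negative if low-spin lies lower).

162

In the high-spin limit (t2g^3 e_g^1) the orbital term is -0.6Δ₀ = -90 kJ/mol, with no excess pairing.
Low-spin t2g^4 e_g^0 gives -1.6Δ₀ = -240 kJ/mol, but forming 1 extra pair costs 1P = 312 kJ/mol, so E(LS) = -240 + 312 = 72 kJ/mol.
The difference is 72 − (-90) = 162 kJ/mol, so high-spin lies lower.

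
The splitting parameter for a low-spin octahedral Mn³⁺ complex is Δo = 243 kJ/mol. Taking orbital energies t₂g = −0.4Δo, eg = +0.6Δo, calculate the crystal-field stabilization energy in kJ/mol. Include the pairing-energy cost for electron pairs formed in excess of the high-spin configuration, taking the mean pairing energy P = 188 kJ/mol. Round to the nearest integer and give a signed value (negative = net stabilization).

Mn sits in group 7; removing 3 electrons leaves Mn³⁺ with 7 − 3 = 4 d electrons.
Configuration: t₂g⁴ eg⁰.
Orbital CFSE = 4(-0.4) + 0(0.6) = -1.6Δo = -1.6 × 243 = -389 kJ/mol.
High-spin d⁴ would be t₂g³ eg¹ with 0 pairs; low-spin has 1, so 1 excess pair costs +1P = +188 kJ/mol.
Net CFSE = -389 + 188 = -201 kJ/mol.

-201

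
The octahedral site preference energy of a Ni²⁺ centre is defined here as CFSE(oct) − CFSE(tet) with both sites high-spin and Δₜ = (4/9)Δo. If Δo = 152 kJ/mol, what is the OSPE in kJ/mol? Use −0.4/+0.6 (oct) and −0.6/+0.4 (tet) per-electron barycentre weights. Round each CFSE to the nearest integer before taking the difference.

-128

Ni sits in group 10; removing 2 electrons leaves Ni²⁺ with 10 − 2 = 8 d electrons.
Octahedral (high-spin): t₂g⁶ eg², CFSE = 6(−0.4) + 2(+0.6) = -1.2Δo = -1.2 × 152 = -182 kJ/mol.
Tetrahedral e⁴ t₂⁴ gives -0.8Δₜ = -0.8 × (4/9) × 152 = -54 kJ/mol.
Subtracting, OSPE = -182 − (-54) = -128 kJ/mol.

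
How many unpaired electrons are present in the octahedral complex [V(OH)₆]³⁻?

2

Each OH⁻ contributes -1; 6 × (-1) = -6. With overall charge -3, V is in the +3 oxidation state.
V sits in group 5; removing 3 electrons leaves V³⁺ with 5 − 3 = 2 d electrons.
For octahedral d² the high- and low-spin configurations coincide.
Configuration: t2g^2 e_g^0, giving 2 unpaired electrons.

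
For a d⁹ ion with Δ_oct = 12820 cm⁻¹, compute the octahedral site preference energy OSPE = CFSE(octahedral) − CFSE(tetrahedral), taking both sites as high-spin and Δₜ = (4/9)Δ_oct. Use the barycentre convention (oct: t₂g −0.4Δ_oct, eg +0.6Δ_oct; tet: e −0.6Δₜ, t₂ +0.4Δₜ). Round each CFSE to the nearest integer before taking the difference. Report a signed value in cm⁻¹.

Octahedral high-spin t2g^6 e_g^3: CFSE = -0.6 × 12820 = -7692 cm⁻¹.
In a tetrahedral site the filling is e^4 t2^5: CFSE(tet) = -0.4Δₜ = -0.4 × (4/9)(12820) = -2279 cm⁻¹.
Subtracting, OSPE = -7692 − (-2279) = -5413 cm⁻¹.

-5413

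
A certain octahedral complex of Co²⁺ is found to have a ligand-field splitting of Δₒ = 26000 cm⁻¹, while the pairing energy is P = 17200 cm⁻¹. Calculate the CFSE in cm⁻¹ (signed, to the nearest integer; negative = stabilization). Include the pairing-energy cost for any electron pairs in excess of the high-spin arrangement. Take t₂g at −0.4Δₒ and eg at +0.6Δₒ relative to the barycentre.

Co is in group 9, so Co²⁺ is d⁷ (9 − 2 = 7).
With Δₒ > P the complex is low-spin.
Filling d⁷ accordingly: t₂g⁶ eg¹.
Orbital CFSE = -1.8Δₒ = -1.8 × 26000 = -46800 cm⁻¹.
Excess pairs vs high-spin: 3 − 2 = 1; pairing cost = +17200 cm⁻¹.
Net CFSE = -46800 + 17200 = -29600 cm⁻¹.

-29600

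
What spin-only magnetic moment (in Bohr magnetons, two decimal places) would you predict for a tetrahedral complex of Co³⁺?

Co sits in group 9; removing 3 electrons leaves Co³⁺ with 9 − 3 = 6 d electrons.
Tetrahedral fields are weak (Δₜ ≈ 4/9 Δₒ), so electrons fill high-spin.
Configuration: e³ t₂³ → 4 unpaired electrons.
μ(spin-only) = √[4(4+2)] = √24 ≈ 4.90 Bohr magnetons.

4.90 Bohr magnetons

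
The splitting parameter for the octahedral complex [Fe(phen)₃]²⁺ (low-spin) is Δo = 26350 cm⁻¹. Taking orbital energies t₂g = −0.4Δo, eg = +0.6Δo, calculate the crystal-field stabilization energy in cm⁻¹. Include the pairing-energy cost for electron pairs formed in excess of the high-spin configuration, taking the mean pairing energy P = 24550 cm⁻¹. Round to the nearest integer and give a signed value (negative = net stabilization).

phen is neutral, so the +2 overall charge sits on Fe: oxidation state +2.
Fe sits in group 8; removing 2 electrons leaves Fe²⁺ with 8 − 2 = 6 d electrons.
Electron filling gives t₂g⁶ eg⁰.
CFSE(orbital) = 6×(-0.4Δo) + 0×(0.6Δo) = -2.4Δo; with Δo = 26350 cm⁻¹ that is -63240 cm⁻¹.
Relative to high-spin t₂g⁴ eg² (1 paired), the low-spin configuration has 2 additional pairs, contributing +2 × 24550 = +49100 cm⁻¹.
Combining: -63240 + 49100 = -14140 cm⁻¹.

-14140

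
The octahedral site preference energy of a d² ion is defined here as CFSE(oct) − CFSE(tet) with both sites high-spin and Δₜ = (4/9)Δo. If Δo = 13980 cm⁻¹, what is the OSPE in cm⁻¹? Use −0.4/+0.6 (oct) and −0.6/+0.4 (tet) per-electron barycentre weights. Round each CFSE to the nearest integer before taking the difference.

Octahedral (high-spin): t₂g² eg⁰, CFSE = 2(−0.4) + 0(+0.6) = -0.8Δo = -0.8 × 13980 = -11184 cm⁻¹.
Tetrahedral: e² t₂⁰, CFSE = 2(−0.6) + 0(+0.4) = -1.2Δₜ = -1.2 × (4/9) × 13980 = -7456 cm⁻¹.
OSPE = CFSE(oct) − CFSE(tet) = -11184 − (-7456) = -3728 cm⁻¹.

-3728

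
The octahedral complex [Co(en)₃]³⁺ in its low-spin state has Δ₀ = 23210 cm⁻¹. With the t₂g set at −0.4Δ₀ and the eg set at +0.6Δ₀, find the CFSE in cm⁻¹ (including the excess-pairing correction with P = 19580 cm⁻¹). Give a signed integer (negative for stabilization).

en is neutral, so the +3 overall charge sits on Co: oxidation state +3.
Group 9 minus oxidation state +3 gives a d⁶ configuration for Co³⁺.
The d⁶ electrons fill as t₂g⁶ eg⁰.
The orbital stabilization is -2.4Δ₀ = -2.4 × 23210 = -55704 cm⁻¹.
High-spin d⁶ would be t₂g⁴ eg² with 1 pair; low-spin has 3, so 2 excess pairs cost +2P = +39160 cm⁻¹.
Overall CFSE = -55704 + 39160 = -16544 cm⁻¹.

-16544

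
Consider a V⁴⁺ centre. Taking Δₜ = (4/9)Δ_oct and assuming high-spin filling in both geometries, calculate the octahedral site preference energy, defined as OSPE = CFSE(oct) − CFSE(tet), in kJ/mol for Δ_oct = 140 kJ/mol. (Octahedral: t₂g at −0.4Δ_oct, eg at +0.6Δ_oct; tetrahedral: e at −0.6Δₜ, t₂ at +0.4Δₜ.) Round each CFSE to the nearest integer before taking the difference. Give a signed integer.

-19

V⁴⁺: group 5, so d-count = 5 − 4 = 1.
In an octahedral site d¹ (HS) is t2g^1 e_g^0, giving CFSE(oct) = -0.4Δ_oct = -56 kJ/mol.
Tetrahedral e^1 t2^0 gives -0.6Δₜ = -0.6 × (4/9) × 140 = -37 kJ/mol.
OSPE = -56 − (-37) = -19 kJ/mol.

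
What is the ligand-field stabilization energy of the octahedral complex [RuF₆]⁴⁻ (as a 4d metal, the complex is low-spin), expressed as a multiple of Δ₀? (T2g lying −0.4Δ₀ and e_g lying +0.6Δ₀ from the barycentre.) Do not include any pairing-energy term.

-2.4 Δ₀

Each F⁻ contributes -1; 6 × (-1) = -6. With overall charge -4, Ru is in the +2 oxidation state.
Ru sits in group 8; removing 2 electrons leaves Ru²⁺ with 8 − 2 = 6 d electrons.
Configuration: t2g^6 e_g^0.
CFSE = 6(-0.4Δ₀) + 0(0.6Δ₀) = -2.4Δ₀ + 0.0Δ₀ = -2.4Δ₀.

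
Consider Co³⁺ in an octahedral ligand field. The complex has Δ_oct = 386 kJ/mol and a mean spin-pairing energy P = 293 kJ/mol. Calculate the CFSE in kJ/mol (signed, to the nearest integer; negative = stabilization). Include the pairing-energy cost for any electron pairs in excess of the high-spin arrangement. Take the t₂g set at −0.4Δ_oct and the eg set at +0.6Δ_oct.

Group 9 minus oxidation state +3 gives a d⁶ configuration for Co³⁺.
With Δ_oct > P the complex is low-spin.
That gives t₂g⁶ eg⁰.
Orbital CFSE = -2.4Δ_oct = -2.4 × 386 = -926 kJ/mol.
Excess pairs vs high-spin: 3 − 1 = 2; pairing cost = +586 kJ/mol.
Net CFSE = -926 + 586 = -340 kJ/mol.

-340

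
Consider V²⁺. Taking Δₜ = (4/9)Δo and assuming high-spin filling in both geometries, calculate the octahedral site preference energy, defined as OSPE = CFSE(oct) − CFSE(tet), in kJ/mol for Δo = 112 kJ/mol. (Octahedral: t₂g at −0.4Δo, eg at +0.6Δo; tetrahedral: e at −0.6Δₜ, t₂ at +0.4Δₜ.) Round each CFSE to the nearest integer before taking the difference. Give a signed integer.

-94

V is in group 5, so V²⁺ is d³ (5 − 2 = 3).
Octahedral high-spin t2g^3 e_g^0: CFSE = -1.2 × 112 = -134 kJ/mol.
Tetrahedral: e^2 t2^1, CFSE = 2(−0.6) + 1(+0.4) = -0.8Δₜ = -0.8 × (4/9) × 112 = -40 kJ/mol.
Subtracting, OSPE = -134 − (-40) = -94 kJ/mol.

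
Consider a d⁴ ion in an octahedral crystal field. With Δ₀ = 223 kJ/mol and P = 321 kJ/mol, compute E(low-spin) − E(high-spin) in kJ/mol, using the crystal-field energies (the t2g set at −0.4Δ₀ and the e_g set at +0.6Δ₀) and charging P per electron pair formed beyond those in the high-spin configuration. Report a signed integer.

98

In the high-spin limit (t2g^3 e_g^1) the orbital term is -0.6Δ₀ = -134 kJ/mol, with no excess pairing.
For low-spin the configuration is t2g^4 e_g^0: orbital energy -1.6 × 223 = -357 kJ/mol, and 1 additional pair relative to high-spin adds 321 kJ/mol, giving -36 kJ/mol.
E(LS) − E(HS) = -36 − (-134) = 98 kJ/mol.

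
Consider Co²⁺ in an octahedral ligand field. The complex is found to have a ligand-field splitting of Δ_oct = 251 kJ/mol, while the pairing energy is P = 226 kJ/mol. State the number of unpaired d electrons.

Co sits in group 9; removing 2 electrons leaves Co²⁺ with 9 − 2 = 7 d electrons.
Here Δ_oct > P (251 > 226), so the low-spin state is favoured.
Filling d⁷ accordingly: t2g^6 e_g^1.
Unpaired electrons: 1.

1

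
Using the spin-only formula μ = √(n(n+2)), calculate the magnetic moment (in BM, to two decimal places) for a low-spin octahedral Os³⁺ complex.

1.73 BM

Group 8 minus oxidation state +3 gives a d⁵ configuration for Os³⁺.
Configuration: t₂g⁵ eg⁰ → 1 unpaired electron.
μ(spin-only) = √[1(1+2)] = √3 ≈ 1.73 BM.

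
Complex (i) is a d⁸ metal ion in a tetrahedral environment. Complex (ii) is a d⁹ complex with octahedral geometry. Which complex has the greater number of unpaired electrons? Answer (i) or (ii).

(i): Tetrahedral splitting is small, so the complex is high-spin; e^4 t2^4 → 2 unpaired.
(ii): t2g^6 e_g^3 → 1 unpaired.
So (i) has more unpaired electrons.

(i)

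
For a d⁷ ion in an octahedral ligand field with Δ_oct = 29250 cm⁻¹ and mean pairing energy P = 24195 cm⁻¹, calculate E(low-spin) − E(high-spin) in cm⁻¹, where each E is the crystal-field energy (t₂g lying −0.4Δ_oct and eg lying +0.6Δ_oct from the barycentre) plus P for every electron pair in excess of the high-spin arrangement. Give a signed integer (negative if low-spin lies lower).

-5055

High-spin d⁷ fills as t₂g⁵ eg² with CFSE 5(−0.4) + 2(+0.6) = -0.8Δ_oct = -23400 cm⁻¹.
For low-spin the configuration is t₂g⁶ eg¹: orbital energy -1.8 × 29250 = -52650 cm⁻¹, and 1 additional pair relative to high-spin adds 24195 cm⁻¹, giving -28455 cm⁻¹.
Thus E(LS) − E(HS) = -5055 cm⁻¹.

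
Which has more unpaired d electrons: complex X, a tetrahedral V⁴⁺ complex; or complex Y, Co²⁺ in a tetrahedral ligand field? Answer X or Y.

Y

X: V sits in group 5; removing 4 electrons leaves V⁴⁺ with 5 − 4 = 1 d electrons; With tetrahedral geometry the complex is necessarily high-spin; e¹ t₂⁰ → 1 unpaired.
Y: Group 9 minus oxidation state +2 gives a d⁷ configuration for Co²⁺; With tetrahedral geometry the complex is necessarily high-spin; e⁴ t₂³ → 3 unpaired.
So Y has more unpaired electrons.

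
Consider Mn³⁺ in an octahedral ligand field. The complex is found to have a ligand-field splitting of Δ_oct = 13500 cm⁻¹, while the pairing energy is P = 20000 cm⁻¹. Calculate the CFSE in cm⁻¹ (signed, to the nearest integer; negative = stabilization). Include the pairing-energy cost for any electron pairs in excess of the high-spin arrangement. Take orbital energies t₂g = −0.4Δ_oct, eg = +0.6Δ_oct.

Mn is in group 7, so Mn³⁺ is d⁴ (7 − 3 = 4).
Here Δ_oct < P (13500 < 20000), so the high-spin state is favoured.
Filling d⁴ accordingly: t₂g³ eg¹.
Orbital CFSE = -0.6Δ_oct = -0.6 × 13500 = -8100 cm⁻¹.
High-spin has no excess pairs, so no pairing correction applies.

-8100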